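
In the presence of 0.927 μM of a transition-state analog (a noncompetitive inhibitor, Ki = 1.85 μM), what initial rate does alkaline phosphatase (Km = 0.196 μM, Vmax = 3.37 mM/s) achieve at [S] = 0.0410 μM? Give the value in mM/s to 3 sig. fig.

With α = 1 + [I]/Ki = 1 + 0.927/1.85 = 1.501, the noncompetitive rate law is v = (Vmax/α)·[S] / (Km + [S]).
v = (3.37/1.501)×0.0410 / (0.196 + 0.0410) = 0.09205/0.2370 = 0.388 mM/s.

0.388 mM/s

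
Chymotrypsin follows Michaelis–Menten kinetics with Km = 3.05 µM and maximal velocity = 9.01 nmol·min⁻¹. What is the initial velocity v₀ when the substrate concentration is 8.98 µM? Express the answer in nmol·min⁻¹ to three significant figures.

6.73 nmol·min⁻¹

v = Vmax·[S]/(Km + [S]) = 9.01 × 8.98 / (3.05 + 8.98)
  = 80.91 / 12.03 = 6.73 nmol·min⁻¹.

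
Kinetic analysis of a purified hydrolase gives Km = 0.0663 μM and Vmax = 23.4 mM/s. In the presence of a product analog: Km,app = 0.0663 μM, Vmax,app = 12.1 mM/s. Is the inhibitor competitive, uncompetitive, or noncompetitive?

noncompetitive

Vmax decreases (23.4 → 12.1 mM/s) while Km is unchanged — pure noncompetitive inhibition.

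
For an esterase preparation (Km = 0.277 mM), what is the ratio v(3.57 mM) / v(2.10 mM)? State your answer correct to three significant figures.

Since Vmax cancels, v₂/v₁ = [S]₂(Km+[S]₁) / [S]₁(Km+[S]₂).
= 3.57×(0.277+2.10) / (2.10×(0.277+3.57)) = 8.486/8.079 = 1.05.

1.05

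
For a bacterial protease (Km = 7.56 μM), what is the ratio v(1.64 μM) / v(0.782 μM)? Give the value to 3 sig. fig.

The fractional saturations are [S]/(Km+[S]) = 0.782/8.342 = 0.09374 and 1.64/9.200 = 0.1783.
v₂/v₁ is just their ratio: 0.1783/0.09374 = 1.90.

1.90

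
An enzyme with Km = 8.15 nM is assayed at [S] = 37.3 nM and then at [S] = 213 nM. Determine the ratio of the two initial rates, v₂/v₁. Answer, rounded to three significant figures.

The fractional saturations are [S]/(Km+[S]) = 37.3/45.45 = 0.8207 and 213/221.2 = 0.9631.
v₂/v₁ is just their ratio: 0.9631/0.8207 = 1.17.

1.17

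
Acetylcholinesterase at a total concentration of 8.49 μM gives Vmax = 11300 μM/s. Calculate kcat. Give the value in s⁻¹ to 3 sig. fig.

kcat = Vmax/[E]total = 11300 μM/s / 8.49 μM = 1330 s⁻¹.

1330 s⁻¹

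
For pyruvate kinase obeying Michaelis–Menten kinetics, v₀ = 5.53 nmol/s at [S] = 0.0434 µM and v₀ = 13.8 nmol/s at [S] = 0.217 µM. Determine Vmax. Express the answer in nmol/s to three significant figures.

From v = Vmax[S]/(Km+[S]), each point gives Vmax = v(Km+[S])/[S].
Equating: 5.53(Km+0.0434)/0.0434 = 13.8(Km+0.217)/0.217.
127.4·Km + 5.53 = 63.59·Km + 13.8, so (127.4 − 63.59)·Km = 13.8 − 5.53.
Km = 8.270/63.82 = 0.130 µM; then Vmax = 5.53(0.130+0.0434)/0.0434 = 22.0 nmol/s.

22.0 nmol/s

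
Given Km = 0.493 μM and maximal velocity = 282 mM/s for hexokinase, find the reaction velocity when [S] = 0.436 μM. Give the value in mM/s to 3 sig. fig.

132 mM/s

v = Vmax·[S]/(Km + [S]) = 282 × 0.436 / (0.493 + 0.436)
  = 123.0 / 0.9290 = 132 mM/s.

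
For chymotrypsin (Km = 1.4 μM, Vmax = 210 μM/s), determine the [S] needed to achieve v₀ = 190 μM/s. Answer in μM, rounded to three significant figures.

The required fractional saturation is v/Vmax = 190/210 = 0.9048.
Then [S]/(Km+[S]) = 0.9048 ⇒ [S] = 1.4 × 0.9048/(1 − 0.9048) = 13.3 μM.

13.3 μM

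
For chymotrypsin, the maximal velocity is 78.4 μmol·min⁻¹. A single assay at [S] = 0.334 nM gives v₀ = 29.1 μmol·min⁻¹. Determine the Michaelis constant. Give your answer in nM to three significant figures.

From v = Vmax[S]/(Km+[S]), Km = [S](Vmax − v)/v.
Km = 0.334 × (78.4 − 29.1) / 29.1 = 16.47/29.1 = 0.566 nM.

0.566 nM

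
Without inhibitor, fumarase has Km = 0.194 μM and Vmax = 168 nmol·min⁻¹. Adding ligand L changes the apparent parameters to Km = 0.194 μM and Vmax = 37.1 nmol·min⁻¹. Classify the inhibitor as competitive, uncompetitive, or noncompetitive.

noncompetitive

Vmax decreases (168 → 37.1 nmol·min⁻¹) while Km is unchanged — pure noncompetitive inhibition.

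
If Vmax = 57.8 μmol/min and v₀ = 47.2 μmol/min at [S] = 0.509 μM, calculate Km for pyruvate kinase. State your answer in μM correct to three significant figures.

v/Vmax = 47.2/57.8 = 0.8166 = [S]/(Km+[S]).
So Km + [S] = [S]/0.8166 = 0.6233 μM, giving Km = 0.6233 − 0.509 = 0.114 μM.

0.114 μM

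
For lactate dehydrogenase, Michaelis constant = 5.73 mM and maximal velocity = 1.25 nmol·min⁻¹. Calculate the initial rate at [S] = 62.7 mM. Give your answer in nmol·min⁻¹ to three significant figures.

1.15 nmol·min⁻¹

v = Vmax·[S]/(Km + [S]) = 1.25 × 62.7 / (5.73 + 62.7)
  = 78.38 / 68.43 = 1.15 nmol·min⁻¹.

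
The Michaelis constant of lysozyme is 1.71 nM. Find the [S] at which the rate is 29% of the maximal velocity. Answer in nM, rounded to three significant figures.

v/Vmax = [S]/(Km+[S]) = 0.29, so [S] = Km·0.29/(1 − 0.29) = 1.71 × 0.4085.
[S] = 0.698 nM.

0.698 nM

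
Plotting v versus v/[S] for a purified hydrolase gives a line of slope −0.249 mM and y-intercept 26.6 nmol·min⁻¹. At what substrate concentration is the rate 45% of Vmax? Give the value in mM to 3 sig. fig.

The Eadie–Hofstee slope gives Km = 0.249 mM (slope = −Km).
v/Vmax = [S]/(Km+[S]) = 0.45 ⇒ [S] = Km·0.45/(1−0.45) = 0.249 × 0.8182 = 0.204 mM.

0.204 mM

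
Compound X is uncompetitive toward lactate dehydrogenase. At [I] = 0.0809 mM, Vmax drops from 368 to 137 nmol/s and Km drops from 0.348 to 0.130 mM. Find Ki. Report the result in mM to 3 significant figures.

0.0480 mM

Uncompetitive: Vmax,app = Vmax/α (and Km,app = Km/α) with α = 1 + [I]/Ki.
α = Vmax/Vmax,app = 368/137 = 2.686.
Since α = 1 + [I]/Ki, [I]/Ki = 2.686 − 1 = 1.686 and Ki = 0.0809/1.686 = 0.0480 mM.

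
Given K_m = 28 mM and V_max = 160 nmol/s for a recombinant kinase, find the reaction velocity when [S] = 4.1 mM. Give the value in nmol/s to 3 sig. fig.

20.4 nmol/s

v = Vmax·[S]/(Km + [S]) = 160 × 4.1 / (28 + 4.1)
  = 656.0 / 32.10 = 20.4 nmol/s.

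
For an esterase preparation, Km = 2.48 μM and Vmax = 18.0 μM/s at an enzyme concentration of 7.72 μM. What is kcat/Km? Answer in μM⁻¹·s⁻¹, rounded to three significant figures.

0.940 μM⁻¹·s⁻¹

kcat = Vmax/[E]total = 18.0/7.72 = 2.33 s⁻¹.
kcat/Km = 2.33/2.48 = 0.940 μM⁻¹·s⁻¹.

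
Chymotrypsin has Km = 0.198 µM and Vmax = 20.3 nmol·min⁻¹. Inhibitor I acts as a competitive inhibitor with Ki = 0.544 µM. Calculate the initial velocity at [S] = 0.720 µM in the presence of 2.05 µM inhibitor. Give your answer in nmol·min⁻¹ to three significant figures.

8.78 nmol·min⁻¹

With α = 1 + [I]/Ki = 1 + 2.05/0.544 = 4.768, the competitive rate law is v = Vmax[S] / (αKm + [S]).
v = 20.3×0.720 / (4.768×0.198 + 0.720) = 14.62/1.664 = 8.78 nmol·min⁻¹.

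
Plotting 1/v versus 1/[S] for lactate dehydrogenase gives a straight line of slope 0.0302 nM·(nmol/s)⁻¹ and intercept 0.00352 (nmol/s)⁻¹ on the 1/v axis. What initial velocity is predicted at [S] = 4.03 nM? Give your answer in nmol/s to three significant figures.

90.8 nmol/s

The y-intercept is 1/Vmax, so Vmax = 1/0.00352 = 284 nmol/s.
The slope is Km/Vmax, so Km = 0.0302 × 284 = 8.58 nM.
Then v = 284 × 4.03/(8.58 + 4.03) = 90.8 nmol/s.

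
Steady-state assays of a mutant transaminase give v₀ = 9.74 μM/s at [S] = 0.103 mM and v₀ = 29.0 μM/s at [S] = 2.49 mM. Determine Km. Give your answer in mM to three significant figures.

From v = Vmax[S]/(Km+[S]), each point gives Vmax = v(Km+[S])/[S].
Equating: 9.74(Km+0.103)/0.103 = 29.0(Km+2.49)/2.49.
94.56·Km + 9.74 = 11.65·Km + 29.0, so (94.56 − 11.65)·Km = 29.0 − 9.74.
Km = 19.26/82.92 = 0.232 mM; then Vmax = 9.74(0.232+0.103)/0.103 = 31.7 μM/s.

0.232 mM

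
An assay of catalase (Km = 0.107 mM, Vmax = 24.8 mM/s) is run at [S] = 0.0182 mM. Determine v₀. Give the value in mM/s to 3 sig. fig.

[S]/(Km+[S]) = 0.0182/0.1252 = 0.1454, the fractional saturation.
v = 0.1454 × Vmax = 0.1454 × 24.8 = 3.61 mM/s.

3.61 mM/s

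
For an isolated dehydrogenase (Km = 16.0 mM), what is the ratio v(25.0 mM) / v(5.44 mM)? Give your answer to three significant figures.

2.40

Since Vmax cancels, v₂/v₁ = [S]₂(Km+[S]₁) / [S]₁(Km+[S]₂).
= 25.0×(16.0+5.44) / (5.44×(16.0+25.0)) = 536.0/223.0 = 2.40.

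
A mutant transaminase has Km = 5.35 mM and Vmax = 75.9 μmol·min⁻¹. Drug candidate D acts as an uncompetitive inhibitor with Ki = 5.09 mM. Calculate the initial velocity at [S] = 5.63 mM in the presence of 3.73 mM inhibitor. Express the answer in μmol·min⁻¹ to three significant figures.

28.3 μmol·min⁻¹

With α = 1 + [I]/Ki = 1 + 3.73/5.09 = 1.733, the uncompetitive rate law is v = (Vmax/α)·[S] / (Km/α + [S]).
v = (75.9/1.733)×5.63 / (5.35/1.733 + 5.63) = 246.6/8.717 = 28.3 μmol·min⁻¹.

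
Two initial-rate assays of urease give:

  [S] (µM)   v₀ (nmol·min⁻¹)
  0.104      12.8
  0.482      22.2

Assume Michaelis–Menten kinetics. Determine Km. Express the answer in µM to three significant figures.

0.122 µM

From v = Vmax[S]/(Km+[S]), each point gives Vmax = v(Km+[S])/[S].
Equating: 12.8(Km+0.104)/0.104 = 22.2(Km+0.482)/0.482.
123.1·Km + 12.8 = 46.06·Km + 22.2, so (123.1 − 46.06)·Km = 22.2 − 12.8.
Km = 9.400/77.02 = 0.122 µM; then Vmax = 12.8(0.122+0.104)/0.104 = 27.8 nmol·min⁻¹.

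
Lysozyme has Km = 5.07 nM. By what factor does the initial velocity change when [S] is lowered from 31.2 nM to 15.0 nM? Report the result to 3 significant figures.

The fractional saturations are [S]/(Km+[S]) = 31.2/36.27 = 0.8602 and 15.0/20.07 = 0.7474.
v₂/v₁ is just their ratio: 0.7474/0.8602 = 0.869.

0.869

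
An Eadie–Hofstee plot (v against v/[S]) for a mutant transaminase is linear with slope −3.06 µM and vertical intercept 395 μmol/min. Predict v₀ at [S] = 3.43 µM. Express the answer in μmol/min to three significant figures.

209 μmol/min

In the Eadie–Hofstee form v = Vmax − Km·(v/[S]), the slope is −Km and the intercept is Vmax, so Km = 3.06 µM and Vmax = 395 μmol/min.
v = 395 × 3.43/(3.06 + 3.43) = 209 μmol/min.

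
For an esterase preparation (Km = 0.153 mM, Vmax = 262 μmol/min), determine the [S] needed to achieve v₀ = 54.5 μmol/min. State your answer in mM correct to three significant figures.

Rearranging v = Vmax[S]/(Km+[S]) gives [S] = Km·v/(Vmax − v).
[S] = 0.153 × 54.5 / (262 − 54.5) = 8.338/207.5 = 0.0402 mM.

0.0402 mM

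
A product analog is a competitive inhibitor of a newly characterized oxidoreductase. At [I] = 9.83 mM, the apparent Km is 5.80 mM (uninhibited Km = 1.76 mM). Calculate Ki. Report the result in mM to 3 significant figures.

Competitive: Km,app = α·Km with α = 1 + [I]/Ki.
α = Km,app/Km = 5.80/1.76 = 3.295.
Ki = [I]/(α − 1) = 9.83/2.295 = 4.28 mM.

4.28 mM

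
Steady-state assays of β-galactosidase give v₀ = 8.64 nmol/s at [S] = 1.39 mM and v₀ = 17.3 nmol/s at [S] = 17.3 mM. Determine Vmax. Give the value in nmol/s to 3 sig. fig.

19.0 nmol/s

In reciprocal form, 1/v = (Km/Vmax)·(1/[S]) + 1/Vmax. The two points give (1/[S], 1/v) = (0.7194, 0.1157) and (0.05780, 0.05780).
Slope = (0.1157 − 0.05780)/(0.7194 − 0.05780) = 0.08757; intercept = 0.1157 − 0.08757×0.7194 = 0.05274.
Vmax = 1/intercept = 19.0 nmol/s; Km = slope × Vmax = 0.08757 × 19.0 = 1.66 mM.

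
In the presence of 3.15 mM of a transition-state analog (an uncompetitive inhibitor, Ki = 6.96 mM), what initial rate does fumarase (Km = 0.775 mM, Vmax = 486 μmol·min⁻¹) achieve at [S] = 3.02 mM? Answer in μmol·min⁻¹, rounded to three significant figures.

With α = 1 + [I]/Ki = 1 + 3.15/6.96 = 1.453, the uncompetitive rate law is v = (Vmax/α)·[S] / (Km/α + [S]).
v = (486/1.453)×3.02 / (0.775/1.453 + 3.02) = 1010/3.554 = 284 μmol·min⁻¹.

284 μmol·min⁻¹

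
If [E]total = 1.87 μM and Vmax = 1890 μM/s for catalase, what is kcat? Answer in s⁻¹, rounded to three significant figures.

kcat = Vmax/[E]total = 1890 μM/s / 1.87 μM = 1010 s⁻¹.

1010 s⁻¹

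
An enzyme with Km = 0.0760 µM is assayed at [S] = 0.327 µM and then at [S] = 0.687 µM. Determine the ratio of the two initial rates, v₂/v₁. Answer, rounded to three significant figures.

The fractional saturations are [S]/(Km+[S]) = 0.327/0.4030 = 0.8114 and 0.687/0.7630 = 0.9004.
v₂/v₁ is just their ratio: 0.9004/0.8114 = 1.11.

1.11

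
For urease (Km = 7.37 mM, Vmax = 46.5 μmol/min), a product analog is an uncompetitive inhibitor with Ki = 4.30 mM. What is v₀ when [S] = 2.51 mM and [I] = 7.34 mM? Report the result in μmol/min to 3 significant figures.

8.24 μmol/min

α = 1 + [I]/Ki = 1 + 7.34/4.30 = 2.707.
For an uncompetitive inhibitor, both parameters are divided by α, giving Vmax/α and Km/α: Km,app = 2.72 mM, Vmax,app = 17.2 μmol/min.
v = Vmax,app·[S]/(Km,app + [S]) = 17.2 × 2.51/(2.72 + 2.51) = 8.24 μmol/min.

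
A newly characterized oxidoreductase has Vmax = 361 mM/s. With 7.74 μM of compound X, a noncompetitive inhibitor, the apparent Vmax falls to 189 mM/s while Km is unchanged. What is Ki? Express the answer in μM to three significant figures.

8.51 μM

Noncompetitive: Vmax,app = Vmax/α with α = 1 + [I]/Ki.
α = Vmax/Vmax,app = 361/189 = 1.910.
Since α = 1 + [I]/Ki, [I]/Ki = 1.910 − 1 = 0.9101 and Ki = 7.74/0.9101 = 8.51 μM.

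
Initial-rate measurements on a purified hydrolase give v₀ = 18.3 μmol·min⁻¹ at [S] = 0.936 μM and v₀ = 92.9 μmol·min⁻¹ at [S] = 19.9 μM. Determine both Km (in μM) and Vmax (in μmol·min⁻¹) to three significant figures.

Km = 5.01 μM; Vmax = 116 μmol·min⁻¹

In reciprocal form, 1/v = (Km/Vmax)·(1/[S]) + 1/Vmax. The two points give (1/[S], 1/v) = (1.068, 0.05464) and (0.05025, 0.01076).
Slope = (0.05464 − 0.01076)/(1.068 − 0.05025) = 0.04310; intercept = 0.05464 − 0.04310×1.068 = 0.008598.
Vmax = 1/intercept = 116 μmol·min⁻¹; Km = slope × Vmax = 0.04310 × 116 = 5.01 μM.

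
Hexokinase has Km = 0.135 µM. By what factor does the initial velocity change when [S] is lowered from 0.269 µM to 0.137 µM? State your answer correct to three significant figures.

The fractional saturations are [S]/(Km+[S]) = 0.269/0.4040 = 0.6658 and 0.137/0.2720 = 0.5037.
v₂/v₁ is just their ratio: 0.5037/0.6658 = 0.756.

0.756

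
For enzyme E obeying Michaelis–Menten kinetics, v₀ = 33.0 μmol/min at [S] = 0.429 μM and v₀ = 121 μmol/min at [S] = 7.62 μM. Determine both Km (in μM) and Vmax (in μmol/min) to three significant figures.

Km = 1.44 μM; Vmax = 144 μmol/min

In reciprocal form, 1/v = (Km/Vmax)·(1/[S]) + 1/Vmax. The two points give (1/[S], 1/v) = (2.331, 0.03030) and (0.1312, 0.008264).
Slope = (0.03030 − 0.008264)/(2.331 − 0.1312) = 0.01002; intercept = 0.03030 − 0.01002×2.331 = 0.006950.
Vmax = 1/intercept = 144 μmol/min; Km = slope × Vmax = 0.01002 × 144 = 1.44 μM.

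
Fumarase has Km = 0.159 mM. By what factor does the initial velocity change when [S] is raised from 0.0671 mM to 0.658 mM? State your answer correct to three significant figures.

2.71

The fractional saturations are [S]/(Km+[S]) = 0.0671/0.2261 = 0.2968 and 0.658/0.8170 = 0.8054.
v₂/v₁ is just their ratio: 0.8054/0.2968 = 2.71.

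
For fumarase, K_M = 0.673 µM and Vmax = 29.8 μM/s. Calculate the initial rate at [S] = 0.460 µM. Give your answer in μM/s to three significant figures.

12.1 μM/s

[S]/(Km+[S]) = 0.460/1.133 = 0.4060, the fractional saturation.
v = 0.4060 × Vmax = 0.4060 × 29.8 = 12.1 μM/s.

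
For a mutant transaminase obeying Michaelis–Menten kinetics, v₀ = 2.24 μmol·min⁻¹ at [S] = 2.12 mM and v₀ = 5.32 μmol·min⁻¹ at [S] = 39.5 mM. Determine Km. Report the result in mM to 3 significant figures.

From v = Vmax[S]/(Km+[S]), each point gives Vmax = v(Km+[S])/[S].
Equating: 2.24(Km+2.12)/2.12 = 5.32(Km+39.5)/39.5.
1.057·Km + 2.24 = 0.1347·Km + 5.32, so (1.057 − 0.1347)·Km = 5.32 − 2.24.
Km = 3.080/0.9219 = 3.34 mM; then Vmax = 2.24(3.34+2.12)/2.12 = 5.77 μmol·min⁻¹.

3.34 mM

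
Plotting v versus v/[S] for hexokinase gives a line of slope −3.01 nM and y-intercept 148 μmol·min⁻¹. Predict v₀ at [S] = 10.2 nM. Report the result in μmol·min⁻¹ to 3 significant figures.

In the Eadie–Hofstee form v = Vmax − Km·(v/[S]), the slope is −Km and the intercept is Vmax, so Km = 3.01 nM and Vmax = 148 μmol·min⁻¹.
v = 148 × 10.2/(3.01 + 10.2) = 114 μmol·min⁻¹.

114 μmol·min⁻¹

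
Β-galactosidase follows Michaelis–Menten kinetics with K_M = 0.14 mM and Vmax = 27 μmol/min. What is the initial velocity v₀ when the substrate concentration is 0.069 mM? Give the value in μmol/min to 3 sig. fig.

8.91 μmol/min

v = Vmax·[S]/(Km + [S]) = 27 × 0.069 / (0.14 + 0.069)
  = 1.863 / 0.2090 = 8.91 μmol/min.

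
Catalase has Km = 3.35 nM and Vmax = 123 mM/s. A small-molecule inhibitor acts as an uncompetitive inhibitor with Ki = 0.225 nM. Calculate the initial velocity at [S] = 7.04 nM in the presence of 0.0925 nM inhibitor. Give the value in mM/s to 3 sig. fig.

65.2 mM/s

α = 1 + [I]/Ki = 1 + 0.0925/0.225 = 1.411.
For an uncompetitive inhibitor, both parameters are divided by α, giving Vmax/α and Km/α: Km,app = 2.37 nM, Vmax,app = 87.2 mM/s.
v = Vmax,app·[S]/(Km,app + [S]) = 87.2 × 7.04/(2.37 + 7.04) = 65.2 mM/s.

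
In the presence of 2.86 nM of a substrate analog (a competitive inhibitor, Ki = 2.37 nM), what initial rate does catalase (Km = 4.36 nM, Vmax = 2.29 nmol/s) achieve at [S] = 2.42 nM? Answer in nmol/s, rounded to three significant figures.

0.460 nmol/s

With α = 1 + [I]/Ki = 1 + 2.86/2.37 = 2.207, the competitive rate law is v = Vmax[S] / (αKm + [S]).
v = 2.29×2.42 / (2.207×4.36 + 2.42) = 5.542/12.04 = 0.460 nmol/s.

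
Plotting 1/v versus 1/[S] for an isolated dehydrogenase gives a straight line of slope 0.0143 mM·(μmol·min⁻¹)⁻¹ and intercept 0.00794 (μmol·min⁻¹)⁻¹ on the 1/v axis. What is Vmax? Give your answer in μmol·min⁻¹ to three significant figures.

126 μmol·min⁻¹

The y-intercept of a Lineweaver–Burk plot equals 1/Vmax, so Vmax = 1/0.00794 = 126 μmol·min⁻¹.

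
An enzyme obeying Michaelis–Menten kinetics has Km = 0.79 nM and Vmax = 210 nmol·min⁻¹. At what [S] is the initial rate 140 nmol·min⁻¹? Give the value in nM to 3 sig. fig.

1.58 nM

Rearranging v = Vmax[S]/(Km+[S]) gives [S] = Km·v/(Vmax − v).
[S] = 0.79 × 140 / (210 − 140) = 110.6/70.00 = 1.58 nM.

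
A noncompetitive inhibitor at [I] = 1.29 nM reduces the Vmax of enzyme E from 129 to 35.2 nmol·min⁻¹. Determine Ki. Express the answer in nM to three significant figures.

0.484 nM

Noncompetitive: Vmax,app = Vmax/α with α = 1 + [I]/Ki.
α = Vmax/Vmax,app = 129/35.2 = 3.665.
Since α = 1 + [I]/Ki, [I]/Ki = 3.665 − 1 = 2.665 and Ki = 1.29/2.665 = 0.484 nM.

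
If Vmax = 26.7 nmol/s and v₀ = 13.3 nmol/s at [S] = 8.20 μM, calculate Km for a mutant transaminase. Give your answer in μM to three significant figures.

v/Vmax = 13.3/26.7 = 0.4981 = [S]/(Km+[S]).
So Km + [S] = [S]/0.4981 = 16.46 μM, giving Km = 16.46 − 8.20 = 8.26 μM.

8.26 μM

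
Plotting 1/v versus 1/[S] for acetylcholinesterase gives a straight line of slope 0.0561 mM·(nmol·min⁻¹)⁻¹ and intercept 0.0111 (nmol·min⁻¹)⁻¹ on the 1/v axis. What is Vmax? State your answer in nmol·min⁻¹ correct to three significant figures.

90.1 nmol·min⁻¹

The y-intercept of a Lineweaver–Burk plot equals 1/Vmax, so Vmax = 1/0.0111 = 90.1 nmol·min⁻¹.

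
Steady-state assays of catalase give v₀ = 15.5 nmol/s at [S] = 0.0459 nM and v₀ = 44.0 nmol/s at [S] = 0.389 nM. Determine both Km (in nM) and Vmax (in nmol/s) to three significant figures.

Km = 0.127 nM; Vmax = 58.4 nmol/s

In reciprocal form, 1/v = (Km/Vmax)·(1/[S]) + 1/Vmax. The two points give (1/[S], 1/v) = (21.79, 0.06452) and (2.571, 0.02273).
Slope = (0.06452 − 0.02273)/(21.79 − 2.571) = 0.002175; intercept = 0.06452 − 0.002175×21.79 = 0.01714.
Vmax = 1/intercept = 58.4 nmol/s; Km = slope × Vmax = 0.002175 × 58.4 = 0.127 nM.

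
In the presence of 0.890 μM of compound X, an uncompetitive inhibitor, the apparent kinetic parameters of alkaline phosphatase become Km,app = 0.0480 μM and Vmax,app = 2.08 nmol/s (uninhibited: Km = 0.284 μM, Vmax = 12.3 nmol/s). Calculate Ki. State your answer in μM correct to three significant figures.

Uncompetitive: Vmax,app = Vmax/α (and Km,app = Km/α) with α = 1 + [I]/Ki.
α = Vmax/Vmax,app = 12.3/2.08 = 5.913.
Ki = [I]/(α − 1) = 0.890/4.913 = 0.181 μM.

0.181 μM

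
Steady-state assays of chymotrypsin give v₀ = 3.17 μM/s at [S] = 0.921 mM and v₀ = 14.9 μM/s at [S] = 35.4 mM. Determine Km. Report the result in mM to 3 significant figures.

From v = Vmax[S]/(Km+[S]), each point gives Vmax = v(Km+[S])/[S].
Equating: 3.17(Km+0.921)/0.921 = 14.9(Km+35.4)/35.4.
3.442·Km + 3.17 = 0.4209·Km + 14.9, so (3.442 − 0.4209)·Km = 14.9 − 3.17.
Km = 11.73/3.021 = 3.88 mM; then Vmax = 3.17(3.88+0.921)/0.921 = 16.5 μM/s.

3.88 mM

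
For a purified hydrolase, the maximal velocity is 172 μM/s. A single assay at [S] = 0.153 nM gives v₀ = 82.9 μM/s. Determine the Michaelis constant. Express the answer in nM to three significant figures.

From v = Vmax[S]/(Km+[S]), Km = [S](Vmax − v)/v.
Km = 0.153 × (172 − 82.9) / 82.9 = 13.63/82.9 = 0.164 nM.

0.164 nM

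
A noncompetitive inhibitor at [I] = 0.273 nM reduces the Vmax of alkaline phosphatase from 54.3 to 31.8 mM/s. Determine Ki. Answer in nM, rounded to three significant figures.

0.386 nM

Noncompetitive: Vmax,app = Vmax/α with α = 1 + [I]/Ki.
α = Vmax/Vmax,app = 54.3/31.8 = 1.708.
Ki = [I]/(α − 1) = 0.273/0.7075 = 0.386 nM.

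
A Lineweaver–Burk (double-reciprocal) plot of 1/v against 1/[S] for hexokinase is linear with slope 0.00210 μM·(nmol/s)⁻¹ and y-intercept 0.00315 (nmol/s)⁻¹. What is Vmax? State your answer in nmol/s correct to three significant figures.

The y-intercept of a Lineweaver–Burk plot equals 1/Vmax, so Vmax = 1/0.00315 = 317 nmol/s.

317 nmol/s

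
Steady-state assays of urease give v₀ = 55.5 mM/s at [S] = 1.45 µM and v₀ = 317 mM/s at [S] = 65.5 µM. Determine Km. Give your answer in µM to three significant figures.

7.82 µM

In reciprocal form, 1/v = (Km/Vmax)·(1/[S]) + 1/Vmax. The two points give (1/[S], 1/v) = (0.6897, 0.01802) and (0.01527, 0.003155).
Slope = (0.01802 − 0.003155)/(0.6897 − 0.01527) = 0.02204; intercept = 0.01802 − 0.02204×0.6897 = 0.002818.
Vmax = 1/intercept = 355 mM/s; Km = slope × Vmax = 0.02204 × 355 = 7.82 µM.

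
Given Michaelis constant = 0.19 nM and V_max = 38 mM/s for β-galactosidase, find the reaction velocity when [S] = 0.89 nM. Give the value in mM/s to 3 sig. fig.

31.3 mM/s

[S]/(Km+[S]) = 0.89/1.080 = 0.8241, the fractional saturation.
v = 0.8241 × Vmax = 0.8241 × 38 = 31.3 mM/s.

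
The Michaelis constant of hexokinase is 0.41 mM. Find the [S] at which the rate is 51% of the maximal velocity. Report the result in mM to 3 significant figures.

0.427 mM

v/Vmax = [S]/(Km+[S]) = 0.51, so [S] = Km·0.51/(1 − 0.51) = 0.41 × 1.041.
[S] = 0.427 mM.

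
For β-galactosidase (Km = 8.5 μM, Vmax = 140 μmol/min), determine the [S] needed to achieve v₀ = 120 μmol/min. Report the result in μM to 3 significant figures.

Rearranging v = Vmax[S]/(Km+[S]) gives [S] = Km·v/(Vmax − v).
[S] = 8.5 × 120 / (140 − 120) = 1020/20.00 = 51.0 μM.

51.0 μM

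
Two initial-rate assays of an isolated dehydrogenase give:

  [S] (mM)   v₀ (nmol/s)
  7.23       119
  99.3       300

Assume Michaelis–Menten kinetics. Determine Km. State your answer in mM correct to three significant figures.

13.5 mM

In reciprocal form, 1/v = (Km/Vmax)·(1/[S]) + 1/Vmax. The two points give (1/[S], 1/v) = (0.1383, 0.008403) and (0.01007, 0.003333).
Slope = (0.008403 − 0.003333)/(0.1383 − 0.01007) = 0.03953; intercept = 0.008403 − 0.03953×0.1383 = 0.002935.
Vmax = 1/intercept = 341 nmol/s; Km = slope × Vmax = 0.03953 × 341 = 13.5 mM.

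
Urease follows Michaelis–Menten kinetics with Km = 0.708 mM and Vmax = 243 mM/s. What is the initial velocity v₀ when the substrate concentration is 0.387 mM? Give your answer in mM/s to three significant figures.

85.9 mM/s

[S]/(Km+[S]) = 0.387/1.095 = 0.3534, the fractional saturation.
v = 0.3534 × Vmax = 0.3534 × 243 = 85.9 mM/s.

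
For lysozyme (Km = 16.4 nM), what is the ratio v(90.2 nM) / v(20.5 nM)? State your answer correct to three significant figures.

Since Vmax cancels, v₂/v₁ = [S]₂(Km+[S]₁) / [S]₁(Km+[S]₂).
= 90.2×(16.4+20.5) / (20.5×(16.4+90.2)) = 3328/2185 = 1.52.

1.52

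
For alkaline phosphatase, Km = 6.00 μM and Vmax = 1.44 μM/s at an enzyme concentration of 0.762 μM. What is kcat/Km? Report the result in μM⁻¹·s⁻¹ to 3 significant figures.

kcat = Vmax/[E]total = 1.44/0.762 = 1.89 s⁻¹.
kcat/Km = 1.89/6.00 = 0.315 μM⁻¹·s⁻¹.

0.315 μM⁻¹·s⁻¹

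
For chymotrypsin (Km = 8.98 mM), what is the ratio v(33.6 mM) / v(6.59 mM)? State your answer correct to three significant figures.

1.86

Since Vmax cancels, v₂/v₁ = [S]₂(Km+[S]₁) / [S]₁(Km+[S]₂).
= 33.6×(8.98+6.59) / (6.59×(8.98+33.6)) = 523.2/280.6 = 1.86.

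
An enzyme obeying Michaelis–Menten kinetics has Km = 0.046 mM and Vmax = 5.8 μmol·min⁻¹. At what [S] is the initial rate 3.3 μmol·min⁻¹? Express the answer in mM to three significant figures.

Rearranging v = Vmax[S]/(Km+[S]) gives [S] = Km·v/(Vmax − v).
[S] = 0.046 × 3.3 / (5.8 − 3.3) = 0.1518/2.500 = 0.0607 mM.

0.0607 mM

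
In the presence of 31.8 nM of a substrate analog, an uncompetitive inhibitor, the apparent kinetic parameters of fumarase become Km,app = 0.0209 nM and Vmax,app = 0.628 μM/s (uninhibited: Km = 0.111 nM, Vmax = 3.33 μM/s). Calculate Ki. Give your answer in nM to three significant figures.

Uncompetitive: Vmax,app = Vmax/α (and Km,app = Km/α) with α = 1 + [I]/Ki.
α = Vmax/Vmax,app = 3.33/0.628 = 5.303.
Since α = 1 + [I]/Ki, [I]/Ki = 5.303 − 1 = 4.303 and Ki = 31.8/4.303 = 7.39 nM.

7.39 nM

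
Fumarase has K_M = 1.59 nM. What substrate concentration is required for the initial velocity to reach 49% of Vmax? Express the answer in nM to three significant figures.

1.53 nM

v/Vmax = [S]/(Km+[S]) = 0.49, so [S] = Km·0.49/(1 − 0.49) = 1.59 × 0.9608.
[S] = 1.53 nM.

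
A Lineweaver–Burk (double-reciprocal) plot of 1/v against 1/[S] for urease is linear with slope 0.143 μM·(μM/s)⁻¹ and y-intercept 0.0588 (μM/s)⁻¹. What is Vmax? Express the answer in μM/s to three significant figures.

17.0 μM/s

The y-intercept of a Lineweaver–Burk plot equals 1/Vmax, so Vmax = 1/0.0588 = 17.0 μM/s.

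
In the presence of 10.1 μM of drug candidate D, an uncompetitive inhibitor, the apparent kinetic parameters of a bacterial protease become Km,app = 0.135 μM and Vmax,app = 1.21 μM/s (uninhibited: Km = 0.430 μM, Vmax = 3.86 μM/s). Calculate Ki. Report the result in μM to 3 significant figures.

4.61 μM

Uncompetitive: Vmax,app = Vmax/α (and Km,app = Km/α) with α = 1 + [I]/Ki.
α = Vmax/Vmax,app = 3.86/1.21 = 3.190.
Ki = [I]/(α − 1) = 10.1/2.190 = 4.61 μM.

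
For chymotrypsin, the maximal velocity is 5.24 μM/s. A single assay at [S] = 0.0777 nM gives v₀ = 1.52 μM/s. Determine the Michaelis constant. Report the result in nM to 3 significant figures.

From v = Vmax[S]/(Km+[S]), Km = [S](Vmax − v)/v.
Km = 0.0777 × (5.24 − 1.52) / 1.52 = 0.2890/1.52 = 0.190 nM.

0.190 nM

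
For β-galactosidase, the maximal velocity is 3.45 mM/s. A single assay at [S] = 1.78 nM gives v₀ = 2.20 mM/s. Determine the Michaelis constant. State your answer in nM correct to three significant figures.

1.01 nM

From v = Vmax[S]/(Km+[S]), Km = [S](Vmax − v)/v.
Km = 1.78 × (3.45 − 2.20) / 2.20 = 2.225/2.20 = 1.01 nM.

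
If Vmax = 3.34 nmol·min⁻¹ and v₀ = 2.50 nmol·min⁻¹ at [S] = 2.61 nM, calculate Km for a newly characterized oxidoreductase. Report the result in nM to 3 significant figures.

From v = Vmax[S]/(Km+[S]), Km = [S](Vmax − v)/v.
Km = 2.61 × (3.34 − 2.50) / 2.50 = 2.192/2.50 = 0.877 nM.

0.877 nM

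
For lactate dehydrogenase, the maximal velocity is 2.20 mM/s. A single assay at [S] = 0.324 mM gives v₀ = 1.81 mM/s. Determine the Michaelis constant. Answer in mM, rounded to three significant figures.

v/Vmax = 1.81/2.20 = 0.8227 = [S]/(Km+[S]).
So Km + [S] = [S]/0.8227 = 0.3938 mM, giving Km = 0.3938 − 0.324 = 0.0698 mM.

0.0698 mM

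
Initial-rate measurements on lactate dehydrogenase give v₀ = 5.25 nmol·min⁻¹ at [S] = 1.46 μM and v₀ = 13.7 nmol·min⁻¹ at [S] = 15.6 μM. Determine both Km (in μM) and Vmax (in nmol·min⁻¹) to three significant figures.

In reciprocal form, 1/v = (Km/Vmax)·(1/[S]) + 1/Vmax. The two points give (1/[S], 1/v) = (0.6849, 0.1905) and (0.06410, 0.07299).
Slope = (0.1905 − 0.07299)/(0.6849 − 0.06410) = 0.1892; intercept = 0.1905 − 0.1892×0.6849 = 0.06086.
Vmax = 1/intercept = 16.4 nmol·min⁻¹; Km = slope × Vmax = 0.1892 × 16.4 = 3.11 μM.

Km = 3.11 μM; Vmax = 16.4 nmol·min⁻¹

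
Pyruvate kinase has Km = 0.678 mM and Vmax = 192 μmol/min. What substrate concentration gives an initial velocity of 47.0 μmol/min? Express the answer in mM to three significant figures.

The required fractional saturation is v/Vmax = 47.0/192 = 0.2448.
Then [S]/(Km+[S]) = 0.2448 ⇒ [S] = 0.678 × 0.2448/(1 − 0.2448) = 0.220 mM.

0.220 mM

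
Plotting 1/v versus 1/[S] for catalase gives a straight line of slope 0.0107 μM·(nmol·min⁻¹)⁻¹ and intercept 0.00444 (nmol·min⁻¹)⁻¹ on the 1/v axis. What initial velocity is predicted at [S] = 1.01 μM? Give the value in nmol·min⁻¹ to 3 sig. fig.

66.5 nmol·min⁻¹

The y-intercept is 1/Vmax, so Vmax = 1/0.00444 = 225 nmol·min⁻¹.
The slope is Km/Vmax, so Km = 0.0107 × 225 = 2.41 μM.
Then v = 225 × 1.01/(2.41 + 1.01) = 66.5 nmol·min⁻¹.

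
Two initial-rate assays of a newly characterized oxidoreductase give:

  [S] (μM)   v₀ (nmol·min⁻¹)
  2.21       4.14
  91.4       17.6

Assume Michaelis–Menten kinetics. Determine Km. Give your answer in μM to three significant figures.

From v = Vmax[S]/(Km+[S]), each point gives Vmax = v(Km+[S])/[S].
Equating: 4.14(Km+2.21)/2.21 = 17.6(Km+91.4)/91.4.
1.873·Km + 4.14 = 0.1926·Km + 17.6, so (1.873 − 0.1926)·Km = 17.6 − 4.14.
Km = 13.46/1.681 = 8.01 μM; then Vmax = 4.14(8.01+2.21)/2.21 = 19.1 nmol·min⁻¹.

8.01 μM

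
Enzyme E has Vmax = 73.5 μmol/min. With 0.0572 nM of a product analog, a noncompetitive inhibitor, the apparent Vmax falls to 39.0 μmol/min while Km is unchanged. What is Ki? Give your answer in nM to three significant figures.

Noncompetitive: Vmax,app = Vmax/α with α = 1 + [I]/Ki.
α = Vmax/Vmax,app = 73.5/39.0 = 1.885.
Since α = 1 + [I]/Ki, [I]/Ki = 1.885 − 1 = 0.8846 and Ki = 0.0572/0.8846 = 0.0647 nM.

0.0647 nM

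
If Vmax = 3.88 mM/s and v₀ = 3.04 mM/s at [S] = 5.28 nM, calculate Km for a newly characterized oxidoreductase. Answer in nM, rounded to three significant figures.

v/Vmax = 3.04/3.88 = 0.7835 = [S]/(Km+[S]).
So Km + [S] = [S]/0.7835 = 6.739 nM, giving Km = 6.739 − 5.28 = 1.46 nM.

1.46 nM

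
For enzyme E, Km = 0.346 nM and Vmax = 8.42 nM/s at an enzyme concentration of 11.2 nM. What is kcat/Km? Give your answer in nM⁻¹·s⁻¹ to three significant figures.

kcat = Vmax/[E]total = 8.42/11.2 = 0.752 s⁻¹.
kcat/Km = 0.752/0.346 = 2.17 nM⁻¹·s⁻¹.

2.17 nM⁻¹·s⁻¹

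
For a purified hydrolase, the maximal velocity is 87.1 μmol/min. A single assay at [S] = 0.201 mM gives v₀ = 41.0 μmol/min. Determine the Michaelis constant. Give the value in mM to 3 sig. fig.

0.226 mM

v/Vmax = 41.0/87.1 = 0.4707 = [S]/(Km+[S]).
So Km + [S] = [S]/0.4707 = 0.4270 mM, giving Km = 0.4270 − 0.201 = 0.226 mM.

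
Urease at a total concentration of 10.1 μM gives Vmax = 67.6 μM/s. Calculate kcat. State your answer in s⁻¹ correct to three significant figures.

kcat = Vmax/[E]total = 67.6 μM/s / 10.1 μM = 6.69 s⁻¹.

6.69 s⁻¹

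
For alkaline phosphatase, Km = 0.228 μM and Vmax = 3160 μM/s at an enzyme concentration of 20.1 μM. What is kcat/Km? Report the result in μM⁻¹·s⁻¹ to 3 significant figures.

kcat = Vmax/[E]total = 3160/20.1 = 157 s⁻¹.
kcat/Km = 157/0.228 = 690 μM⁻¹·s⁻¹.

690 μM⁻¹·s⁻¹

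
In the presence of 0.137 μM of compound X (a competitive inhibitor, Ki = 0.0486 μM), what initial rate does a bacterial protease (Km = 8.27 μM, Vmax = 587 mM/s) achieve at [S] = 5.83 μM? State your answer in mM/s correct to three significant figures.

91.5 mM/s

α = 1 + [I]/Ki = 1 + 0.137/0.0486 = 3.819.
For a competitive inhibitor, Vmax is unchanged and the apparent Km becomes α·Km: Km,app = 31.6 μM, Vmax,app = 587 mM/s.
v = Vmax,app·[S]/(Km,app + [S]) = 587 × 5.83/(31.6 + 5.83) = 91.5 mM/s.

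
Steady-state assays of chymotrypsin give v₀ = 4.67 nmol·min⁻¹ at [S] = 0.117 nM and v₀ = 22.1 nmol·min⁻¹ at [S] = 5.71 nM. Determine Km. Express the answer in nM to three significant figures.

0.484 nM

From v = Vmax[S]/(Km+[S]), each point gives Vmax = v(Km+[S])/[S].
Equating: 4.67(Km+0.117)/0.117 = 22.1(Km+5.71)/5.71.
39.91·Km + 4.67 = 3.870·Km + 22.1, so (39.91 − 3.870)·Km = 22.1 − 4.67.
Km = 17.43/36.04 = 0.484 nM; then Vmax = 4.67(0.484+0.117)/0.117 = 24.0 nmol·min⁻¹.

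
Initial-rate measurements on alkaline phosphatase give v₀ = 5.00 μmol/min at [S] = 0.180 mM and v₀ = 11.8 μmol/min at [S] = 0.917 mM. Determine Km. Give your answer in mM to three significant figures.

From v = Vmax[S]/(Km+[S]), each point gives Vmax = v(Km+[S])/[S].
Equating: 5.00(Km+0.180)/0.180 = 11.8(Km+0.917)/0.917.
27.78·Km + 5.00 = 12.87·Km + 11.8, so (27.78 − 12.87)·Km = 11.8 − 5.00.
Km = 6.800/14.91 = 0.456 mM; then Vmax = 5.00(0.456+0.180)/0.180 = 17.7 μmol/min.

0.456 mM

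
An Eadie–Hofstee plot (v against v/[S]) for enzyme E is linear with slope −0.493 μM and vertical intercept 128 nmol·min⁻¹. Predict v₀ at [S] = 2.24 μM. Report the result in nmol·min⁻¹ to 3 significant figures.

In the Eadie–Hofstee form v = Vmax − Km·(v/[S]), the slope is −Km and the intercept is Vmax, so Km = 0.493 μM and Vmax = 128 nmol·min⁻¹.
v = 128 × 2.24/(0.493 + 2.24) = 105 nmol·min⁻¹.

105 nmol·min⁻¹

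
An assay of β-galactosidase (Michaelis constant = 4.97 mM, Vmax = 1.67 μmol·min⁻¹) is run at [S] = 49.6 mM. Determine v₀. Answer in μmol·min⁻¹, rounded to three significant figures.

1.52 μmol·min⁻¹

[S]/(Km+[S]) = 49.6/54.57 = 0.9089, the fractional saturation.
v = 0.9089 × Vmax = 0.9089 × 1.67 = 1.52 μmol·min⁻¹.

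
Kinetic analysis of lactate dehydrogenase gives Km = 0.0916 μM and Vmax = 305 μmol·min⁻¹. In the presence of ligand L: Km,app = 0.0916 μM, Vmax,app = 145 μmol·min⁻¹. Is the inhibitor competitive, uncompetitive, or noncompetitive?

noncompetitive

Vmax decreases (305 → 145 μmol·min⁻¹) while Km is unchanged — pure noncompetitive inhibition.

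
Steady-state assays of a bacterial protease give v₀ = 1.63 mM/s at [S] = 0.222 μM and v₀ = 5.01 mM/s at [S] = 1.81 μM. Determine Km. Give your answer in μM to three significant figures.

0.739 μM

From v = Vmax[S]/(Km+[S]), each point gives Vmax = v(Km+[S])/[S].
Equating: 1.63(Km+0.222)/0.222 = 5.01(Km+1.81)/1.81.
7.342·Km + 1.63 = 2.768·Km + 5.01, so (7.342 − 2.768)·Km = 5.01 − 1.63.
Km = 3.380/4.574 = 0.739 μM; then Vmax = 1.63(0.739+0.222)/0.222 = 7.06 mM/s.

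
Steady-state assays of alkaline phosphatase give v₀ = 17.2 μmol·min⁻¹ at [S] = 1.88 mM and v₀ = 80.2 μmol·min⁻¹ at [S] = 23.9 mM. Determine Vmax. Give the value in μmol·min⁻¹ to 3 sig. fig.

In reciprocal form, 1/v = (Km/Vmax)·(1/[S]) + 1/Vmax. The two points give (1/[S], 1/v) = (0.5319, 0.05814) and (0.04184, 0.01247).
Slope = (0.05814 − 0.01247)/(0.5319 − 0.04184) = 0.09319; intercept = 0.05814 − 0.09319×0.5319 = 0.008570.
Vmax = 1/intercept = 117 μmol·min⁻¹; Km = slope × Vmax = 0.09319 × 117 = 10.9 mM.

117 μmol·min⁻¹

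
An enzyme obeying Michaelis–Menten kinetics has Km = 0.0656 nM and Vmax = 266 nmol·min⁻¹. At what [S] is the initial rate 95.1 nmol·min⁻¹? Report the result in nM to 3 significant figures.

0.0365 nM

Rearranging v = Vmax[S]/(Km+[S]) gives [S] = Km·v/(Vmax − v).
[S] = 0.0656 × 95.1 / (266 − 95.1) = 6.239/170.9 = 0.0365 nM.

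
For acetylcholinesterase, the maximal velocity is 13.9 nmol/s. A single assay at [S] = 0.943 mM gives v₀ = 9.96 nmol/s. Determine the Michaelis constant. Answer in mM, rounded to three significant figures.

v/Vmax = 9.96/13.9 = 0.7165 = [S]/(Km+[S]).
So Km + [S] = [S]/0.7165 = 1.316 mM, giving Km = 1.316 − 0.943 = 0.373 mM.

0.373 mM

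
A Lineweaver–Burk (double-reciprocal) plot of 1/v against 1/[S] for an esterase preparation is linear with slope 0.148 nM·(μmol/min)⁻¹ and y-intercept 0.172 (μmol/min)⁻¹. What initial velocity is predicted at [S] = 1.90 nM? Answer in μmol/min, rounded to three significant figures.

The y-intercept is 1/Vmax, so Vmax = 1/0.172 = 5.81 μmol/min.
The slope is Km/Vmax, so Km = 0.148 × 5.81 = 0.860 nM.
Then v = 5.81 × 1.90/(0.860 + 1.90) = 4.00 μmol/min.

4.00 μmol/min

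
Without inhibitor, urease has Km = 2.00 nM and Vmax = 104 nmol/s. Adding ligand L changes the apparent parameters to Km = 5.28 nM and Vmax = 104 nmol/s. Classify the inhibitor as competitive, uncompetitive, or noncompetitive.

competitive

Km increases (2.00 → 5.28 nM) while Vmax is unchanged — the hallmark of competitive inhibition.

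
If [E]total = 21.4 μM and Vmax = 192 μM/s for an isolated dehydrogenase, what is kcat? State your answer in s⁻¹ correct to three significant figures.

kcat = Vmax/[E]total = 192 μM/s / 21.4 μM = 8.97 s⁻¹.

8.97 s⁻¹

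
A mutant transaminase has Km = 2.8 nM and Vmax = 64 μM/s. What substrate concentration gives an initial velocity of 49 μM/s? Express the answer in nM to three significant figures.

The required fractional saturation is v/Vmax = 49/64 = 0.7656.
Then [S]/(Km+[S]) = 0.7656 ⇒ [S] = 2.8 × 0.7656/(1 − 0.7656) = 9.15 nM.

9.15 nM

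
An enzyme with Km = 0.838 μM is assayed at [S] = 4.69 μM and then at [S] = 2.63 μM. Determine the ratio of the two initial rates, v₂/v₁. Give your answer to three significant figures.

0.894

The fractional saturations are [S]/(Km+[S]) = 4.69/5.528 = 0.8484 and 2.63/3.468 = 0.7584.
v₂/v₁ is just their ratio: 0.7584/0.8484 = 0.894.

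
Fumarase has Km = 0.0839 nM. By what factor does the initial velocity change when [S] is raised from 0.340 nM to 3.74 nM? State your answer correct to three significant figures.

The fractional saturations are [S]/(Km+[S]) = 0.340/0.4239 = 0.8021 and 3.74/3.824 = 0.9781.
v₂/v₁ is just their ratio: 0.9781/0.8021 = 1.22.

1.22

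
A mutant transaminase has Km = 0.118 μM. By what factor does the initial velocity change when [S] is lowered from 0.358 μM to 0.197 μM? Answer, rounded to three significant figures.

The fractional saturations are [S]/(Km+[S]) = 0.358/0.4760 = 0.7521 and 0.197/0.3150 = 0.6254.
v₂/v₁ is just their ratio: 0.6254/0.7521 = 0.832.

0.832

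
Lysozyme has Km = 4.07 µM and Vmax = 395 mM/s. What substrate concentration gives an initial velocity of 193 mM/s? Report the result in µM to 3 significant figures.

The required fractional saturation is v/Vmax = 193/395 = 0.4886.
Then [S]/(Km+[S]) = 0.4886 ⇒ [S] = 4.07 × 0.4886/(1 − 0.4886) = 3.89 µM.

3.89 µM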